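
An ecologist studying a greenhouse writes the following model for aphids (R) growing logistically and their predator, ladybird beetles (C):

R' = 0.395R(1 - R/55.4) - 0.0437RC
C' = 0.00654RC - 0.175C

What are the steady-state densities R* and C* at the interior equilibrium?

From dC/dt = 0 with C > 0: 0.00654R* = 0.175, so R* = 26.8.
Substitute into dR/dt = 0: 0.395(1 - 26.8/55.4) = 0.0437C*.
The bracket is 0.517, giving C* = 0.204/0.0437 = 4.67.

R* ≈ 26.8, C* ≈ 4.67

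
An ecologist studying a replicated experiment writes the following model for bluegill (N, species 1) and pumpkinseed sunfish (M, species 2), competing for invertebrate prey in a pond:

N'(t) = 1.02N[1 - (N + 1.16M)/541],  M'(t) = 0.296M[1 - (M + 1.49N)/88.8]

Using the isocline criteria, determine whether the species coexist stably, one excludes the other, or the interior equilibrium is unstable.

species 1 excludes species 2

Compare the nullcline intercepts: K1/α12 = 541/1.16 = 466 > K2 = 88.8; K2/α21 = 88.8/1.49 = 59.6 < K1 = 541.
Since the inequalities point opposite ways, species 1 can invade but species 2 cannot.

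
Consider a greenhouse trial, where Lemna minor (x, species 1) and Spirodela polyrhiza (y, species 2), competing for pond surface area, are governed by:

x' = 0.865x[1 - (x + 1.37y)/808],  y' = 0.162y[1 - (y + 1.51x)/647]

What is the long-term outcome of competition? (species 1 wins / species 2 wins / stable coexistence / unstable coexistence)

Compare the nullcline intercepts: K1/α12 = 808/1.37 = 590 < K2 = 647; K2/α21 = 647/1.51 = 428 < K1 = 808.
Since both are reversed, neither can invade when rare; the interior point is a saddle.

unstable coexistence (outcome depends on initial conditions)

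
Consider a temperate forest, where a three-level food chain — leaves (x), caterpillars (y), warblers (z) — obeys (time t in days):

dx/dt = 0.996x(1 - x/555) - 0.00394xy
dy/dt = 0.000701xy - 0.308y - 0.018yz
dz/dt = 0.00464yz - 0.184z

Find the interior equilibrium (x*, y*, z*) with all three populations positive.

From dz/dt = 0: 0.00464y* = 0.184, so y* = 39.7.
From dx/dt = 0: 0.996(1 - x*/555) = 0.00394·39.7, giving x* = 555·(1 - 0.157) = 468.
From dy/dt = 0: 0.000701·468 - 0.308 = 0.018z*, so z* = 0.02/0.018 = 1.11.

x* ≈ 468, y* ≈ 39.7, z* ≈ 1.11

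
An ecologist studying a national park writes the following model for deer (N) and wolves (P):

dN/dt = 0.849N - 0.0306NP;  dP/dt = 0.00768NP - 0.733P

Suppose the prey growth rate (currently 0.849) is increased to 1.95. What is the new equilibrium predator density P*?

At the interior fixed point, setting dN/dt = 0 with N > 0 fixes P* = (prey growth rate)/(NP coefficient) — independent of the other coefficients.
With the change, P* = 1.95/0.0306 = 63.7; it rises from 27.7.

P* ≈ 63.7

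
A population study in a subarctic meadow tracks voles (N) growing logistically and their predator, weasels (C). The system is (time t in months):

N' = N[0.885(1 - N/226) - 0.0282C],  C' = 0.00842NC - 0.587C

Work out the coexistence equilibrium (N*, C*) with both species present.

From dC/dt = 0 with C > 0: 0.00842N* = 0.587, so N* = 69.7.
Substitute into dN/dt = 0: 0.885(1 - 69.7/226) = 0.0282C*.
The bracket is 0.692, giving C* = 0.612/0.0282 = 21.7.

N* ≈ 69.7, C* ≈ 21.7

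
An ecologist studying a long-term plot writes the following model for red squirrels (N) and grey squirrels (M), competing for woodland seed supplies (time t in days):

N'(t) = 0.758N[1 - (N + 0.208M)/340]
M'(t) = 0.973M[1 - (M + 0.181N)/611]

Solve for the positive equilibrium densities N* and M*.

Setting both brackets to zero gives the nullclines N + 0.208M = 340 and 0.181N + M = 611.
Substituting M = 611 - 0.181N into the first: N(1 - 0.208·0.181) = 340 - 0.208·611.
So N* = 213/0.962 = 221, and then M* = 611 - 0.181·221 = 571.

N* ≈ 221, M* ≈ 571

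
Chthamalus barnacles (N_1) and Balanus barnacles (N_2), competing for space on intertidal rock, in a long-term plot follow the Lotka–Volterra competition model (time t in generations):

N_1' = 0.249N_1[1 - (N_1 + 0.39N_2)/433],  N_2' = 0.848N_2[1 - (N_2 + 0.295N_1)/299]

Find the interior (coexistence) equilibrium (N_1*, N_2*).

Setting both brackets to zero gives the nullclines N_1 + 0.39N_2 = 433 and 0.295N_1 + N_2 = 299.
Substituting N_2 = 299 - 0.295N_1 into the first: N_1(1 - 0.39·0.295) = 433 - 0.39·299.
So N_1* = 316/0.885 = 358, and then N_2* = 299 - 0.295·358 = 194.

N_1* ≈ 358, N_2* ≈ 194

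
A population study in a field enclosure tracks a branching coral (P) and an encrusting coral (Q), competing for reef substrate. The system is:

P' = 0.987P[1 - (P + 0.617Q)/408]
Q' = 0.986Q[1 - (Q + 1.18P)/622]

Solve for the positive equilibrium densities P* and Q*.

P* ≈ 89.1, Q* ≈ 517

Setting both brackets to zero gives the nullclines P + 0.617Q = 408 and 1.18P + Q = 622.
Substituting Q = 622 - 1.18P into the first: P(1 - 0.617·1.18) = 408 - 0.617·622.
So P* = 24.2/0.272 = 89.1, and then Q* = 622 - 1.18·89.1 = 517.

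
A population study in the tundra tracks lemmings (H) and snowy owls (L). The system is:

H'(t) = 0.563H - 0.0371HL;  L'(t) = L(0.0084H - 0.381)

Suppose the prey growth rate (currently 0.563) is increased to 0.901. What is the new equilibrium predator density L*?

L* ≈ 24.3

At the interior fixed point, setting dH/dt = 0 with H > 0 fixes L* = (prey growth rate)/(HL coefficient) — independent of the other coefficients.
With the change, L* = 0.901/0.0371 = 24.3; it rises from 15.2.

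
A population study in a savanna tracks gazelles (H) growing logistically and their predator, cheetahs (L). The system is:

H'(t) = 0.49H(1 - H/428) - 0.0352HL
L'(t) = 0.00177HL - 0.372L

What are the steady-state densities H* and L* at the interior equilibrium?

From dL/dt = 0 with L > 0: 0.00177H* = 0.372, so H* = 210.
Substitute into dH/dt = 0: 0.49(1 - 210/428) = 0.0352L*.
The bracket is 0.509, giving L* = 0.249/0.0352 = 7.08.

H* ≈ 210, L* ≈ 7.08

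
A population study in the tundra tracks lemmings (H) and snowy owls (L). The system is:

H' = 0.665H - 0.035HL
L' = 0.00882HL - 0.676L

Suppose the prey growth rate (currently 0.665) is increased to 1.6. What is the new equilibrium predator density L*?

At the interior fixed point, setting dH/dt = 0 with H > 0 fixes L* = (prey growth rate)/(HL coefficient) — independent of the other coefficients.
With the change, L* = 1.6/0.035 = 45.7; it rises from 19.

L* ≈ 45.7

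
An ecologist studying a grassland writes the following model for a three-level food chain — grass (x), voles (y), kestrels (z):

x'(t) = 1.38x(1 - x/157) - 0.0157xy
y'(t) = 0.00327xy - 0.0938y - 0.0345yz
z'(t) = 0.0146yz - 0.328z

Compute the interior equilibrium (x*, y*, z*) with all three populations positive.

From dz/dt = 0: 0.0146y* = 0.328, so y* = 22.5.
From dx/dt = 0: 1.38(1 - x*/157) = 0.0157·22.5, giving x* = 157·(1 - 0.256) = 117.
From dy/dt = 0: 0.00327·117 - 0.0938 = 0.0345z*, so z* = 0.288/0.0345 = 8.36.

x* ≈ 117, y* ≈ 22.5, z* ≈ 8.36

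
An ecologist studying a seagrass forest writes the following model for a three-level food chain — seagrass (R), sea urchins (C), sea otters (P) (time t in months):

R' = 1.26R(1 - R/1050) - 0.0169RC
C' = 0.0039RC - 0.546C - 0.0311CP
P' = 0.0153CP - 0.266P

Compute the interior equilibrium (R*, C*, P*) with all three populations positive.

From dP/dt = 0: 0.0153C* = 0.266, so C* = 17.4.
From dR/dt = 0: 1.26(1 - R*/1050) = 0.0169·17.4, giving R* = 1050·(1 - 0.233) = 805.
From dC/dt = 0: 0.0039·805 - 0.546 = 0.0311P*, so P* = 2.59/0.0311 = 83.4.

R* ≈ 805, C* ≈ 17.4, P* ≈ 83.4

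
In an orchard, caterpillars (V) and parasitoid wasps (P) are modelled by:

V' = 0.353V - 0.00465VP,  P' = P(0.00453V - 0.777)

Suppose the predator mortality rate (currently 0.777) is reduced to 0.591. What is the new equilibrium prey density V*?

At the interior fixed point, setting dP/dt = 0 with P > 0 fixes V* = (predator death rate)/(VP coefficient) — independent of the other coefficients.
With the change, V* = 0.591/0.00453 = 130; it falls from 172.

V* ≈ 130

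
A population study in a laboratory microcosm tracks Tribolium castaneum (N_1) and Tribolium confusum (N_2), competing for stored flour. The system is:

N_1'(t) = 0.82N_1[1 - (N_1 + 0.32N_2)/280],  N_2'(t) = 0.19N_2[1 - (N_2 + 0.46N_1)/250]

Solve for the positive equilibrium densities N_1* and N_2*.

Setting both brackets to zero gives the nullclines N_1 + 0.32N_2 = 280 and 0.46N_1 + N_2 = 250.
Substituting N_2 = 250 - 0.46N_1 into the first: N_1(1 - 0.32·0.46) = 280 - 0.32·250.
So N_1* = 200/0.853 = 235, and then N_2* = 250 - 0.46·235 = 142.

N_1* ≈ 235, N_2* ≈ 142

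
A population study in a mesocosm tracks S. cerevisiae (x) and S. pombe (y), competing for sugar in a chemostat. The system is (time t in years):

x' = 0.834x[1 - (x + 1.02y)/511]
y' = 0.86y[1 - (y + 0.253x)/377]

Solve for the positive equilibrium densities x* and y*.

x* ≈ 170, y* ≈ 334

Setting both brackets to zero gives the nullclines x + 1.02y = 511 and 0.253x + y = 377.
Substituting y = 377 - 0.253x into the first: x(1 - 1.02·0.253) = 511 - 1.02·377.
So x* = 126/0.742 = 170, and then y* = 377 - 0.253·170 = 334.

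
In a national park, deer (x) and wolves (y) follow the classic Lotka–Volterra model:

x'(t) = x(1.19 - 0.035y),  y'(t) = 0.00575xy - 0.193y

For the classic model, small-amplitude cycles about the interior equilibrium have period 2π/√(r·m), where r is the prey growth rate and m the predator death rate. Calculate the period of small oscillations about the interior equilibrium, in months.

T ≈ 13.1 months

Here r = 1.19 and m = 0.193, so r·m = 0.23.
ω = √0.23 = 0.479 per month, hence T = 2π/ω ≈ 13.1 months.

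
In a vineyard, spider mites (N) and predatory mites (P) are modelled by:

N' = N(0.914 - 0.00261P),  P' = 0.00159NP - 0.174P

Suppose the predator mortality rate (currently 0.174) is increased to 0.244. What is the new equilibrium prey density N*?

N* ≈ 153

At the interior fixed point, setting dP/dt = 0 with P > 0 fixes N* = (predator death rate)/(NP coefficient) — independent of the other coefficients.
With the change, N* = 0.244/0.00159 = 153; it rises from 109.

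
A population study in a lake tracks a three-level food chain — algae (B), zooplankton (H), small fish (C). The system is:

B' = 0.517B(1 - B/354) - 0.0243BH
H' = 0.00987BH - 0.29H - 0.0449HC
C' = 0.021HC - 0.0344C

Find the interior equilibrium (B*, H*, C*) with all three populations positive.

B* ≈ 327, H* ≈ 1.64, C* ≈ 65.4

From dC/dt = 0: 0.021H* = 0.0344, so H* = 1.64.
From dB/dt = 0: 0.517(1 - B*/354) = 0.0243·1.64, giving B* = 354·(1 - 0.077) = 327.
From dH/dt = 0: 0.00987·327 - 0.29 = 0.0449C*, so C* = 2.93/0.0449 = 65.4.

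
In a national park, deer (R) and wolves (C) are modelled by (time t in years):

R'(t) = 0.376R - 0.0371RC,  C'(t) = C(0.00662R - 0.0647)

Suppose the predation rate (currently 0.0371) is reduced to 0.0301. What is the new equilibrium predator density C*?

C* ≈ 12.5

At the interior fixed point, setting dR/dt = 0 with R > 0 fixes C* = (prey growth rate)/(RC coefficient) — independent of the other coefficients.
With the change, C* = 0.376/0.0301 = 12.5; it rises from 10.1.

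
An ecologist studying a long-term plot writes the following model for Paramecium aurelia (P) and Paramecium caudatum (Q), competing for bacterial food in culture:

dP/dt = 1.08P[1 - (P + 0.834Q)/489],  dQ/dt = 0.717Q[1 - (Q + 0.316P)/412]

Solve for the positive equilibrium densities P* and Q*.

P* ≈ 197, Q* ≈ 350

Setting both brackets to zero gives the nullclines P + 0.834Q = 489 and 0.316P + Q = 412.
Substituting Q = 412 - 0.316P into the first: P(1 - 0.834·0.316) = 489 - 0.834·412.
So P* = 145/0.736 = 197, and then Q* = 412 - 0.316·197 = 350.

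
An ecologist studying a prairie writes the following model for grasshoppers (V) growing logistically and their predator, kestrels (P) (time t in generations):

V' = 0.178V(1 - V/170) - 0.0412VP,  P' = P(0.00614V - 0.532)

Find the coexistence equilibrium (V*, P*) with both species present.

V* ≈ 86.6, P* ≈ 2.12

From dP/dt = 0 with P > 0: 0.00614V* = 0.532, so V* = 86.6.
Substitute into dV/dt = 0: 0.178(1 - 86.6/170) = 0.0412P*.
The bracket is 0.49, giving P* = 0.0873/0.0412 = 2.12.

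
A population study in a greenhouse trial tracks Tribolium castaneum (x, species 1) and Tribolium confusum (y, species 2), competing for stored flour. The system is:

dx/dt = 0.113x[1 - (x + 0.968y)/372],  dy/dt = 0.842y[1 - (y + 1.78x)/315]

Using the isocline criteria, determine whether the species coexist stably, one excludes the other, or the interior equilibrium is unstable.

species 1 excludes species 2

Compare the nullcline intercepts: K1/α12 = 372/0.968 = 384 > K2 = 315; K2/α21 = 315/1.78 = 177 < K1 = 372.
Since the inequalities point opposite ways, species 1 can invade but species 2 cannot.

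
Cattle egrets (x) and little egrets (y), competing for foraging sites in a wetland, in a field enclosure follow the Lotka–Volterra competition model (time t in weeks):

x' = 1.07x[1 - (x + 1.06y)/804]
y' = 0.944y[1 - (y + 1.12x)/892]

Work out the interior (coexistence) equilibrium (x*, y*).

x* ≈ 756, y* ≈ 45.3

Setting both brackets to zero gives the nullclines x + 1.06y = 804 and 1.12x + y = 892.
Substituting y = 892 - 1.12x into the first: x(1 - 1.06·1.12) = 804 - 1.06·892.
So x* = -142/-0.187 = 756, and then y* = 892 - 1.12·756 = 45.3.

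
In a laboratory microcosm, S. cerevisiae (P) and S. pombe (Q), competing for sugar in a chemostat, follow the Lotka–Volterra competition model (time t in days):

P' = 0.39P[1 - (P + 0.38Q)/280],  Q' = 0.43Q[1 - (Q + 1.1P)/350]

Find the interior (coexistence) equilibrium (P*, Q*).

Setting both brackets to zero gives the nullclines P + 0.38Q = 280 and 1.1P + Q = 350.
Substituting Q = 350 - 1.1P into the first: P(1 - 0.38·1.1) = 280 - 0.38·350.
So P* = 147/0.582 = 253, and then Q* = 350 - 1.1·253 = 72.2.

P* ≈ 253, Q* ≈ 72.2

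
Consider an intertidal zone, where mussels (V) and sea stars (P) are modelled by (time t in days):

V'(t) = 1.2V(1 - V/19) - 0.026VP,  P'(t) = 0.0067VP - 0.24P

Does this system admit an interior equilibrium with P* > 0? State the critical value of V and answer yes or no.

Threshold V = 35.8; K < 35.8, so no, the predator goes extinct.

The predator equation gives dP/dt > 0 only when V > 0.24/0.0067 = 35.8.
Without the predator, V → K = 19. Since 19 < 35.8, the predator cannot invade.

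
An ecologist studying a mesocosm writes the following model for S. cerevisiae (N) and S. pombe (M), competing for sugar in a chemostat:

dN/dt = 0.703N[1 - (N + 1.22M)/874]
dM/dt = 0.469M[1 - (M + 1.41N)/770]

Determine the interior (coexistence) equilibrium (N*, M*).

Setting both brackets to zero gives the nullclines N + 1.22M = 874 and 1.41N + M = 770.
Substituting M = 770 - 1.41N into the first: N(1 - 1.22·1.41) = 874 - 1.22·770.
So N* = -65.4/-0.72 = 90.8, and then M* = 770 - 1.41·90.8 = 642.

N* ≈ 90.8, M* ≈ 642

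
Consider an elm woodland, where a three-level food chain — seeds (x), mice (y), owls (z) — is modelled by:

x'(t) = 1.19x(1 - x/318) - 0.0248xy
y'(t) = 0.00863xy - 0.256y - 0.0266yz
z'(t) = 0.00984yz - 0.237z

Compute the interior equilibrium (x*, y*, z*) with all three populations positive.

From dz/dt = 0: 0.00984y* = 0.237, so y* = 24.1.
From dx/dt = 0: 1.19(1 - x*/318) = 0.0248·24.1, giving x* = 318·(1 - 0.502) = 158.
From dy/dt = 0: 0.00863·158 - 0.256 = 0.0266z*, so z* = 1.11/0.0266 = 41.8.

x* ≈ 158, y* ≈ 24.1, z* ≈ 41.8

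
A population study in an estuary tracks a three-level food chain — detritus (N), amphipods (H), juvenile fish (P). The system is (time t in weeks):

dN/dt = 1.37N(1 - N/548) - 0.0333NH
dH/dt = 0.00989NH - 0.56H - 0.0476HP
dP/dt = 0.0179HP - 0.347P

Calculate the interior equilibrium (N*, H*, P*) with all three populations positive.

From dP/dt = 0: 0.0179H* = 0.347, so H* = 19.4.
From dN/dt = 0: 1.37(1 - N*/548) = 0.0333·19.4, giving N* = 548·(1 - 0.471) = 290.
From dH/dt = 0: 0.00989·290 - 0.56 = 0.0476P*, so P* = 2.31/0.0476 = 48.4.

N* ≈ 290, H* ≈ 19.4, P* ≈ 48.4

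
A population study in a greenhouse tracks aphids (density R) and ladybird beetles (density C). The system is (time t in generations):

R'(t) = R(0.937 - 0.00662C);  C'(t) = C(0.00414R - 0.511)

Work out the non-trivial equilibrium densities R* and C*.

R* ≈ 123, C* ≈ 142

Set dC/dt = 0 with C > 0: 0.00414R - 0.511 = 0, so R* = 0.511/0.00414 = 123.
Set dR/dt = 0 with R > 0: 0.937 - 0.00662C = 0, so C* = 0.937/0.00662 = 142.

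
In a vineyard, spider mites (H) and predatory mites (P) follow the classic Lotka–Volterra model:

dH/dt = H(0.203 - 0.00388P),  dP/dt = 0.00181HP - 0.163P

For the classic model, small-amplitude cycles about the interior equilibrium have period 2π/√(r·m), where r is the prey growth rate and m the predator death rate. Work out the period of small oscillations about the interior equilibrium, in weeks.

T ≈ 34.5 weeks

Here r = 0.203 and m = 0.163, so r·m = 0.0331.
ω = √0.0331 = 0.182 per week, hence T = 2π/ω ≈ 34.5 weeks.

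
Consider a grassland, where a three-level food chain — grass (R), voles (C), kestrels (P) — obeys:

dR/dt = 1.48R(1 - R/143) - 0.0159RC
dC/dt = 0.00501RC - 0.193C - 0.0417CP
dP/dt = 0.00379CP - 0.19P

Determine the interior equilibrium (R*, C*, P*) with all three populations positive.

From dP/dt = 0: 0.00379C* = 0.19, so C* = 50.1.
From dR/dt = 0: 1.48(1 - R*/143) = 0.0159·50.1, giving R* = 143·(1 - 0.539) = 66.
From dC/dt = 0: 0.00501·66 - 0.193 = 0.0417P*, so P* = 0.138/0.0417 = 3.3.

R* ≈ 66, C* ≈ 50.1, P* ≈ 3.3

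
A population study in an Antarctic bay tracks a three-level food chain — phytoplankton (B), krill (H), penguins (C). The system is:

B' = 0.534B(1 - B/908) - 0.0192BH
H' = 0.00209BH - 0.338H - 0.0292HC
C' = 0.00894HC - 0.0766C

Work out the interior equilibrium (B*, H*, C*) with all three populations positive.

From dC/dt = 0: 0.00894H* = 0.0766, so H* = 8.57.
From dB/dt = 0: 0.534(1 - B*/908) = 0.0192·8.57, giving B* = 908·(1 - 0.308) = 628.
From dH/dt = 0: 0.00209·628 - 0.338 = 0.0292C*, so C* = 0.975/0.0292 = 33.4.

B* ≈ 628, H* ≈ 8.57, C* ≈ 33.4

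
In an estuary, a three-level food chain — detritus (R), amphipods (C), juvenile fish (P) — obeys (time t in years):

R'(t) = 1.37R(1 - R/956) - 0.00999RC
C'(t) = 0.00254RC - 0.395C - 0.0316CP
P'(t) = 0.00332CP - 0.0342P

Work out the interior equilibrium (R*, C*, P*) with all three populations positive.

R* ≈ 884, C* ≈ 10.3, P* ≈ 58.6

From dP/dt = 0: 0.00332C* = 0.0342, so C* = 10.3.
From dR/dt = 0: 1.37(1 - R*/956) = 0.00999·10.3, giving R* = 956·(1 - 0.0751) = 884.
From dC/dt = 0: 0.00254·884 - 0.395 = 0.0316P*, so P* = 1.85/0.0316 = 58.6.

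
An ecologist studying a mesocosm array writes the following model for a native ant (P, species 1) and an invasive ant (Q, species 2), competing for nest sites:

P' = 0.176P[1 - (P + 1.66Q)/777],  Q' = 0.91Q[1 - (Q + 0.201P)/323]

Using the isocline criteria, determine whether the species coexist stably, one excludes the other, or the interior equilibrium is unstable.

Compare the nullcline intercepts: K1/α12 = 777/1.66 = 468 > K2 = 323; K2/α21 = 323/0.201 = 1610 > K1 = 777.
Since both inequalities hold, each species can invade when rare, so the interior equilibrium is stable.

stable coexistence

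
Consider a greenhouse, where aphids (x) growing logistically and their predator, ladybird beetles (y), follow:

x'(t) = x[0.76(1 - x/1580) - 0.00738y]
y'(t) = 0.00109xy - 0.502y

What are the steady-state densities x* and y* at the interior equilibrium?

x* ≈ 461, y* ≈ 73

From dy/dt = 0 with y > 0: 0.00109x* = 0.502, so x* = 461.
Substitute into dx/dt = 0: 0.76(1 - 461/1580) = 0.00738y*.
The bracket is 0.709, giving y* = 0.538/0.00738 = 73.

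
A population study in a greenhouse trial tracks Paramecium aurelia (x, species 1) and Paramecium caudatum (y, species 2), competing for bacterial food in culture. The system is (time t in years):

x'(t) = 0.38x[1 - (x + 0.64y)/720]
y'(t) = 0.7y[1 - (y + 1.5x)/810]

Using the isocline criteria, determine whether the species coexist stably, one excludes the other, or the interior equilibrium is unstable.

Compare the nullcline intercepts: K1/α12 = 720/0.64 = 1120 > K2 = 810; K2/α21 = 810/1.5 = 540 < K1 = 720.
Since the inequalities point opposite ways, species 1 can invade but species 2 cannot.

species 1 excludes species 2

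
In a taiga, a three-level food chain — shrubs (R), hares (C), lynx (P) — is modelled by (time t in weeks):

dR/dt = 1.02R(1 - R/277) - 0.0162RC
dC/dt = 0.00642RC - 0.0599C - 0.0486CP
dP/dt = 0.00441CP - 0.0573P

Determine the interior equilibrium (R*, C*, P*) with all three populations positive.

R* ≈ 220, C* ≈ 13, P* ≈ 27.8

From dP/dt = 0: 0.00441C* = 0.0573, so C* = 13.
From dR/dt = 0: 1.02(1 - R*/277) = 0.0162·13, giving R* = 277·(1 - 0.206) = 220.
From dC/dt = 0: 0.00642·220 - 0.0599 = 0.0486P*, so P* = 1.35/0.0486 = 27.8.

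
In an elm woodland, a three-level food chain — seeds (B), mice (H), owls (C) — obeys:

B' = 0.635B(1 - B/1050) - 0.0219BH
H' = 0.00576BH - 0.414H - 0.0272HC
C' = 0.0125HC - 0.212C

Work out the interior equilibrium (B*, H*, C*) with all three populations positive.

From dC/dt = 0: 0.0125H* = 0.212, so H* = 17.
From dB/dt = 0: 0.635(1 - B*/1050) = 0.0219·17, giving B* = 1050·(1 - 0.585) = 436.
From dH/dt = 0: 0.00576·436 - 0.414 = 0.0272C*, so C* = 2.1/0.0272 = 77.1.

B* ≈ 436, H* ≈ 17, C* ≈ 77.1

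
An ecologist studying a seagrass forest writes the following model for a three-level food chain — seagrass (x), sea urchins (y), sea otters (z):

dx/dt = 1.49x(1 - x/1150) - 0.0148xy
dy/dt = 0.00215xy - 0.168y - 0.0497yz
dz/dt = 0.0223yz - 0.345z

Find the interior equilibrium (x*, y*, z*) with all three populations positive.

From dz/dt = 0: 0.0223y* = 0.345, so y* = 15.5.
From dx/dt = 0: 1.49(1 - x*/1150) = 0.0148·15.5, giving x* = 1150·(1 - 0.154) = 973.
From dy/dt = 0: 0.00215·973 - 0.168 = 0.0497z*, so z* = 1.92/0.0497 = 38.7.

x* ≈ 973, y* ≈ 15.5, z* ≈ 38.7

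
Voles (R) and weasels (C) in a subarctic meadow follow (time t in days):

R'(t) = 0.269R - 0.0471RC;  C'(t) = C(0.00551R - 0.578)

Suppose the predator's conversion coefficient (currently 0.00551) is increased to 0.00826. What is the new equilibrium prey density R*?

R* ≈ 70

At the interior fixed point, setting dC/dt = 0 with C > 0 fixes R* = (predator death rate)/(RC coefficient) — independent of the other coefficients.
With the change, R* = 0.578/0.00826 = 70; it falls from 105.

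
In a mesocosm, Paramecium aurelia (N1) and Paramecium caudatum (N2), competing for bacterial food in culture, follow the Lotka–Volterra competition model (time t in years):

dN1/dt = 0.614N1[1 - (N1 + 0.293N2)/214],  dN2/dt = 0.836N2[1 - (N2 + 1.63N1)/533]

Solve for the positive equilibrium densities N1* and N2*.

Setting both brackets to zero gives the nullclines N1 + 0.293N2 = 214 and 1.63N1 + N2 = 533.
Substituting N2 = 533 - 1.63N1 into the first: N1(1 - 0.293·1.63) = 214 - 0.293·533.
So N1* = 57.8/0.522 = 111, and then N2* = 533 - 1.63·111 = 353.

N1* ≈ 111, N2* ≈ 353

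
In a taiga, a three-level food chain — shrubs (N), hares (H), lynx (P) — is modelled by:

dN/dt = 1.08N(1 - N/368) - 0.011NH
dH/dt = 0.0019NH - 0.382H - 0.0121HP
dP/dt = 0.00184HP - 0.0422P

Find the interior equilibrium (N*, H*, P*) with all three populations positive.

From dP/dt = 0: 0.00184H* = 0.0422, so H* = 22.9.
From dN/dt = 0: 1.08(1 - N*/368) = 0.011·22.9, giving N* = 368·(1 - 0.234) = 282.
From dH/dt = 0: 0.0019·282 - 0.382 = 0.0121P*, so P* = 0.154/0.0121 = 12.7.

N* ≈ 282, H* ≈ 22.9, P* ≈ 12.7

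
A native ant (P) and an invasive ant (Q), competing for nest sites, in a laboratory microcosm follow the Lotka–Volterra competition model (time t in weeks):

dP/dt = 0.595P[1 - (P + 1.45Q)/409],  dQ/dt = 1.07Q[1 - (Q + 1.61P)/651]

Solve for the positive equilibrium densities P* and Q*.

P* ≈ 401, Q* ≈ 5.61

Setting both brackets to zero gives the nullclines P + 1.45Q = 409 and 1.61P + Q = 651.
Substituting Q = 651 - 1.61P into the first: P(1 - 1.45·1.61) = 409 - 1.45·651.
So P* = -535/-1.33 = 401, and then Q* = 651 - 1.61·401 = 5.61.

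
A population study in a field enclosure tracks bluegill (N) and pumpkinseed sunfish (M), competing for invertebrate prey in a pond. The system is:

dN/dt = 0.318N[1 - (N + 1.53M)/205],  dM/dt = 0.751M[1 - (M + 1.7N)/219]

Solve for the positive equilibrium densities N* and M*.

N* ≈ 81.2, M* ≈ 80.9

Setting both brackets to zero gives the nullclines N + 1.53M = 205 and 1.7N + M = 219.
Substituting M = 219 - 1.7N into the first: N(1 - 1.53·1.7) = 205 - 1.53·219.
So N* = -130/-1.6 = 81.2, and then M* = 219 - 1.7·81.2 = 80.9.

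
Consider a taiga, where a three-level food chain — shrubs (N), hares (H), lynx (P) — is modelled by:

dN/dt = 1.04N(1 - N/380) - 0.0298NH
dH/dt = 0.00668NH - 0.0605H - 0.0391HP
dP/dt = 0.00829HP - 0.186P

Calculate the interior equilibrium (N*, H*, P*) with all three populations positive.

N* ≈ 136, H* ≈ 22.4, P* ≈ 21.6

From dP/dt = 0: 0.00829H* = 0.186, so H* = 22.4.
From dN/dt = 0: 1.04(1 - N*/380) = 0.0298·22.4, giving N* = 380·(1 - 0.643) = 136.
From dH/dt = 0: 0.00668·136 - 0.0605 = 0.0391P*, so P* = 0.846/0.0391 = 21.6.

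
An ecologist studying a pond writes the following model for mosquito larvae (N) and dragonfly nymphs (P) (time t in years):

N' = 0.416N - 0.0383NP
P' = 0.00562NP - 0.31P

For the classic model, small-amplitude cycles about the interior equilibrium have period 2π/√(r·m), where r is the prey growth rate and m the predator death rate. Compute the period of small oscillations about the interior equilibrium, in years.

Here r = 0.416 and m = 0.31, so r·m = 0.129.
ω = √0.129 = 0.359 per year, hence T = 2π/ω ≈ 17.5 years.

T ≈ 17.5 years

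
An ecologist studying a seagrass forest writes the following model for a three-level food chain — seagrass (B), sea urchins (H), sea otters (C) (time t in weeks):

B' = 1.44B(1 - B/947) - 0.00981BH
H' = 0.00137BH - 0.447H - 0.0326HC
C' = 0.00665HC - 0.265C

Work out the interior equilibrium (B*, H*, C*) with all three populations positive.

B* ≈ 690, H* ≈ 39.8, C* ≈ 15.3

From dC/dt = 0: 0.00665H* = 0.265, so H* = 39.8.
From dB/dt = 0: 1.44(1 - B*/947) = 0.00981·39.8, giving B* = 947·(1 - 0.271) = 690.
From dH/dt = 0: 0.00137·690 - 0.447 = 0.0326C*, so C* = 0.498/0.0326 = 15.3.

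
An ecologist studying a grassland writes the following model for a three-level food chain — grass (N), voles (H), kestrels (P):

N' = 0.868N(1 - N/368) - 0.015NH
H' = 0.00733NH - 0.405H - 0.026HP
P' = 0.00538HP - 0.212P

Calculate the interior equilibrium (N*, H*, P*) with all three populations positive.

From dP/dt = 0: 0.00538H* = 0.212, so H* = 39.4.
From dN/dt = 0: 0.868(1 - N*/368) = 0.015·39.4, giving N* = 368·(1 - 0.681) = 117.
From dH/dt = 0: 0.00733·117 - 0.405 = 0.026P*, so P* = 0.456/0.026 = 17.5.

N* ≈ 117, H* ≈ 39.4, P* ≈ 17.5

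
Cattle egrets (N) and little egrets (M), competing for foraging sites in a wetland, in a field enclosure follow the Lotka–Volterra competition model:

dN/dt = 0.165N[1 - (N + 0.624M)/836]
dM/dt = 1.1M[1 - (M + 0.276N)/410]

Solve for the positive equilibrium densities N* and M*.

Setting both brackets to zero gives the nullclines N + 0.624M = 836 and 0.276N + M = 410.
Substituting M = 410 - 0.276N into the first: N(1 - 0.624·0.276) = 836 - 0.624·410.
So N* = 580/0.828 = 701, and then M* = 410 - 0.276·701 = 217.

N* ≈ 701, M* ≈ 217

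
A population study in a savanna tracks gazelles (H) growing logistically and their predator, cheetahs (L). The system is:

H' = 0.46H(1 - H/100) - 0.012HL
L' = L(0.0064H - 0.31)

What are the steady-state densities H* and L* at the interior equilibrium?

H* ≈ 48.4, L* ≈ 19.8

From dL/dt = 0 with L > 0: 0.0064H* = 0.31, so H* = 48.4.
Substitute into dH/dt = 0: 0.46(1 - 48.4/100) = 0.012L*.
The bracket is 0.516, giving L* = 0.237/0.012 = 19.8.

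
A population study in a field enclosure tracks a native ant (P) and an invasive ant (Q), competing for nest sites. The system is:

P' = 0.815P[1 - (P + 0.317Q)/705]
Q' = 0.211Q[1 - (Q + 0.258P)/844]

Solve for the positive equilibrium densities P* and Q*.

Setting both brackets to zero gives the nullclines P + 0.317Q = 705 and 0.258P + Q = 844.
Substituting Q = 844 - 0.258P into the first: P(1 - 0.317·0.258) = 705 - 0.317·844.
So P* = 437/0.918 = 476, and then Q* = 844 - 0.258·476 = 721.

P* ≈ 476, Q* ≈ 721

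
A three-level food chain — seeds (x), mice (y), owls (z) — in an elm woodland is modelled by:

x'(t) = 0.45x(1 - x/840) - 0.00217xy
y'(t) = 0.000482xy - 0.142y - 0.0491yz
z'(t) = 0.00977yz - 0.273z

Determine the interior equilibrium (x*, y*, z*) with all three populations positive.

x* ≈ 727, y* ≈ 27.9, z* ≈ 4.24

From dz/dt = 0: 0.00977y* = 0.273, so y* = 27.9.
From dx/dt = 0: 0.45(1 - x*/840) = 0.00217·27.9, giving x* = 840·(1 - 0.135) = 727.
From dy/dt = 0: 0.000482·727 - 0.142 = 0.0491z*, so z* = 0.208/0.0491 = 4.24.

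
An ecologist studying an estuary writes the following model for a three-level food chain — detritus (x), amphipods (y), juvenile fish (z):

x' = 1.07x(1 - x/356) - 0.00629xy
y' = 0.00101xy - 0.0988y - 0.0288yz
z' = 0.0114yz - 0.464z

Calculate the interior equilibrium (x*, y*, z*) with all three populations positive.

x* ≈ 271, y* ≈ 40.7, z* ≈ 6.07

From dz/dt = 0: 0.0114y* = 0.464, so y* = 40.7.
From dx/dt = 0: 1.07(1 - x*/356) = 0.00629·40.7, giving x* = 356·(1 - 0.239) = 271.
From dy/dt = 0: 0.00101·271 - 0.0988 = 0.0288z*, so z* = 0.175/0.0288 = 6.07.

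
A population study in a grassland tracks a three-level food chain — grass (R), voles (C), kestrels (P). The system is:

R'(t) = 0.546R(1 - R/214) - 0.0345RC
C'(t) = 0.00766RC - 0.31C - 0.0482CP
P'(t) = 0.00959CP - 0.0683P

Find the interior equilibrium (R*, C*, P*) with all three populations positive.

From dP/dt = 0: 0.00959C* = 0.0683, so C* = 7.12.
From dR/dt = 0: 0.546(1 - R*/214) = 0.0345·7.12, giving R* = 214·(1 - 0.45) = 118.
From dC/dt = 0: 0.00766·118 - 0.31 = 0.0482P*, so P* = 0.592/0.0482 = 12.3.

R* ≈ 118, C* ≈ 7.12, P* ≈ 12.3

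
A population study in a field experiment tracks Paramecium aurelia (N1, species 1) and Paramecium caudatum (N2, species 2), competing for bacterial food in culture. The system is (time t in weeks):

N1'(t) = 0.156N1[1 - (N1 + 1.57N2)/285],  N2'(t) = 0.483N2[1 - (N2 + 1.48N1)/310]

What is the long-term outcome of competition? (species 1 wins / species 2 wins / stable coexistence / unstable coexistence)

Compare the nullcline intercepts: K1/α12 = 285/1.57 = 182 < K2 = 310; K2/α21 = 310/1.48 = 209 < K1 = 285.
Since both are reversed, neither can invade when rare; the interior point is a saddle.

unstable coexistence (outcome depends on initial conditions)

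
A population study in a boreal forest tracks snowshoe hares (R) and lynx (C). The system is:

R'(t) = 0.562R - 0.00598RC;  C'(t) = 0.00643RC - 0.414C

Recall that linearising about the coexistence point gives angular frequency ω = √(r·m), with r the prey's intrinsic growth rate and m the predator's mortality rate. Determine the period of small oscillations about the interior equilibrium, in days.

T ≈ 13 days

Here r = 0.562 and m = 0.414, so r·m = 0.233.
ω = √0.233 = 0.482 per day, hence T = 2π/ω ≈ 13 days.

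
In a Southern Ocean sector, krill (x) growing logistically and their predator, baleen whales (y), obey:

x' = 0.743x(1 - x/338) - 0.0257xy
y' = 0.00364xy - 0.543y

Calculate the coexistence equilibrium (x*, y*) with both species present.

x* ≈ 149, y* ≈ 16.2

From dy/dt = 0 with y > 0: 0.00364x* = 0.543, so x* = 149.
Substitute into dx/dt = 0: 0.743(1 - 149/338) = 0.0257y*.
The bracket is 0.559, giving y* = 0.415/0.0257 = 16.2.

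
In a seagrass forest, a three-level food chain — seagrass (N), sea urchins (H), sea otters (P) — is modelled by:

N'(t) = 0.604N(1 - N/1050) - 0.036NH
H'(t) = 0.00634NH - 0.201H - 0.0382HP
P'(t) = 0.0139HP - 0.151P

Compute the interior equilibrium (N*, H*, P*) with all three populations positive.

N* ≈ 370, H* ≈ 10.9, P* ≈ 56.2

From dP/dt = 0: 0.0139H* = 0.151, so H* = 10.9.
From dN/dt = 0: 0.604(1 - N*/1050) = 0.036·10.9, giving N* = 1050·(1 - 0.647) = 370.
From dH/dt = 0: 0.00634·370 - 0.201 = 0.0382P*, so P* = 2.15/0.0382 = 56.2.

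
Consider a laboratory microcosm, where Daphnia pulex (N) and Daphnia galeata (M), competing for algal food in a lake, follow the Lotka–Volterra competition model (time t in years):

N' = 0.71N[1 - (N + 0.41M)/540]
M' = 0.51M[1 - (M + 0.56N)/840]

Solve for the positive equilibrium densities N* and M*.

N* ≈ 254, M* ≈ 698

Setting both brackets to zero gives the nullclines N + 0.41M = 540 and 0.56N + M = 840.
Substituting M = 840 - 0.56N into the first: N(1 - 0.41·0.56) = 540 - 0.41·840.
So N* = 196/0.77 = 254, and then M* = 840 - 0.56·254 = 698.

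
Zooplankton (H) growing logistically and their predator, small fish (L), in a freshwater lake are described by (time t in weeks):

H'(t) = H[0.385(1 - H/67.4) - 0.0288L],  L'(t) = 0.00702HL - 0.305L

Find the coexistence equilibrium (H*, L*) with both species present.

H* ≈ 43.4, L* ≈ 4.75

From dL/dt = 0 with L > 0: 0.00702H* = 0.305, so H* = 43.4.
Substitute into dH/dt = 0: 0.385(1 - 43.4/67.4) = 0.0288L*.
The bracket is 0.355, giving L* = 0.137/0.0288 = 4.75.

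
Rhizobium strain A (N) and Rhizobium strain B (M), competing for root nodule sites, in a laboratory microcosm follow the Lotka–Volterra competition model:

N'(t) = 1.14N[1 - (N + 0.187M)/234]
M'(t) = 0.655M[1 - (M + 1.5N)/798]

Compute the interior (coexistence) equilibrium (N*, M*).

Setting both brackets to zero gives the nullclines N + 0.187M = 234 and 1.5N + M = 798.
Substituting M = 798 - 1.5N into the first: N(1 - 0.187·1.5) = 234 - 0.187·798.
So N* = 84.8/0.72 = 118, and then M* = 798 - 1.5·118 = 621.

N* ≈ 118, M* ≈ 621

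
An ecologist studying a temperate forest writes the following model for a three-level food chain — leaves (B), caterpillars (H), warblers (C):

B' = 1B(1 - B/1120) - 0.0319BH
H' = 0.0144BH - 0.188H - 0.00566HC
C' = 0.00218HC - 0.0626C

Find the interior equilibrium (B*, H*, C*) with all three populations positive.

From dC/dt = 0: 0.00218H* = 0.0626, so H* = 28.7.
From dB/dt = 0: 1(1 - B*/1120) = 0.0319·28.7, giving B* = 1120·(1 - 0.916) = 94.
From dH/dt = 0: 0.0144·94 - 0.188 = 0.00566C*, so C* = 1.17/0.00566 = 206.

B* ≈ 94, H* ≈ 28.7, C* ≈ 206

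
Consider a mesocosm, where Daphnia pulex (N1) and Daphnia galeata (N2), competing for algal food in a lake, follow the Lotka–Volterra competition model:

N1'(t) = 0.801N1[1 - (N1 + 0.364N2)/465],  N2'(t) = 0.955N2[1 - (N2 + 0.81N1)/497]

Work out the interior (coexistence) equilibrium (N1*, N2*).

Setting both brackets to zero gives the nullclines N1 + 0.364N2 = 465 and 0.81N1 + N2 = 497.
Substituting N2 = 497 - 0.81N1 into the first: N1(1 - 0.364·0.81) = 465 - 0.364·497.
So N1* = 284/0.705 = 403, and then N2* = 497 - 0.81·403 = 171.

N1* ≈ 403, N2* ≈ 171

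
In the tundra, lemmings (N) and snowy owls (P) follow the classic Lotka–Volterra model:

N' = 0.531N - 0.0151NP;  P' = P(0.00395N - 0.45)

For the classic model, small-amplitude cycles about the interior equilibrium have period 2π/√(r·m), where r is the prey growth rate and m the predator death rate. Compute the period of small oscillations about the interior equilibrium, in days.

Here r = 0.531 and m = 0.45, so r·m = 0.239.
ω = √0.239 = 0.489 per day, hence T = 2π/ω ≈ 12.9 days.

T ≈ 12.9 days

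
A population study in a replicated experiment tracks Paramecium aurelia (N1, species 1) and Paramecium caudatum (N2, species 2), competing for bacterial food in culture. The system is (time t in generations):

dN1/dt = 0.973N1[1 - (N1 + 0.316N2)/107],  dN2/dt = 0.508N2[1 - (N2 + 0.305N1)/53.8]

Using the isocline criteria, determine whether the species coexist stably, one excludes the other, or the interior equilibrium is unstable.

stable coexistence

Compare the nullcline intercepts: K1/α12 = 107/0.316 = 339 > K2 = 53.8; K2/α21 = 53.8/0.305 = 176 > K1 = 107.
Since both inequalities hold, each species can invade when rare, so the interior equilibrium is stable.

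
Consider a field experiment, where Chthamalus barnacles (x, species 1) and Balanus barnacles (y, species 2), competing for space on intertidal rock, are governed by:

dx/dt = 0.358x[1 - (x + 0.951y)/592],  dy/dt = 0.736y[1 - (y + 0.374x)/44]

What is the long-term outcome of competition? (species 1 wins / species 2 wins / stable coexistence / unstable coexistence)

species 1 excludes species 2

Compare the nullcline intercepts: K1/α12 = 592/0.951 = 623 > K2 = 44; K2/α21 = 44/0.374 = 118 < K1 = 592.
Since the inequalities point opposite ways, species 1 can invade but species 2 cannot.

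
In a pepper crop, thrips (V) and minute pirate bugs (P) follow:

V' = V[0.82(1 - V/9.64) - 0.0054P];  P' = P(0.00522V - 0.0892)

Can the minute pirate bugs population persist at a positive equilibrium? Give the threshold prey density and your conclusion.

The predator equation gives dP/dt > 0 only when V > 0.0892/0.00522 = 17.1.
Without the predator, V → K = 9.64. Since 9.64 < 17.1, the predator cannot invade.

Threshold V = 17.1; K < 17.1, so no, the predator goes extinct.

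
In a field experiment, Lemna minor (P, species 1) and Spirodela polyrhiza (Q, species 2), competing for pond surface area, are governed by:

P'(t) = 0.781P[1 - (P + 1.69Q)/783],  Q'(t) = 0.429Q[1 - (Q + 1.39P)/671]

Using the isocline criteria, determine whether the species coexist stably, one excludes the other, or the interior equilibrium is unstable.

Compare the nullcline intercepts: K1/α12 = 783/1.69 = 463 < K2 = 671; K2/α21 = 671/1.39 = 483 < K1 = 783.
Since both are reversed, neither can invade when rare; the interior point is a saddle.

unstable coexistence (outcome depends on initial conditions)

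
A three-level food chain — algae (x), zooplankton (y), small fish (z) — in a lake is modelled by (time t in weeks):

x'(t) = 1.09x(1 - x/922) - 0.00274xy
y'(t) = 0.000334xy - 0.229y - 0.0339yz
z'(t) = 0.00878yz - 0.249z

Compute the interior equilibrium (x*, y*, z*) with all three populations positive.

From dz/dt = 0: 0.00878y* = 0.249, so y* = 28.4.
From dx/dt = 0: 1.09(1 - x*/922) = 0.00274·28.4, giving x* = 922·(1 - 0.0713) = 856.
From dy/dt = 0: 0.000334·856 - 0.229 = 0.0339z*, so z* = 0.057/0.0339 = 1.68.

x* ≈ 856, y* ≈ 28.4, z* ≈ 1.68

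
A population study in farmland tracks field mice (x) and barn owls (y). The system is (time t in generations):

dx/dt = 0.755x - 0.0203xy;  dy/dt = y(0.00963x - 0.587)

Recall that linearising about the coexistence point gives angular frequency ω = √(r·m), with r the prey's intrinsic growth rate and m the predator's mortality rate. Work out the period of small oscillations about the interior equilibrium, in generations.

Here r = 0.755 and m = 0.587, so r·m = 0.443.
ω = √0.443 = 0.666 per generation, hence T = 2π/ω ≈ 9.44 generations.

T ≈ 9.44 generations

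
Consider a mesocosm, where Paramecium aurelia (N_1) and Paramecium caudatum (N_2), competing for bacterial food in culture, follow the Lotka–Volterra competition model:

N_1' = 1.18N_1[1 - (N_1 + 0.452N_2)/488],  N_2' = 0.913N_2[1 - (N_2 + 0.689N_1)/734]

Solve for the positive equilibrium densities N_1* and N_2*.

Setting both brackets to zero gives the nullclines N_1 + 0.452N_2 = 488 and 0.689N_1 + N_2 = 734.
Substituting N_2 = 734 - 0.689N_1 into the first: N_1(1 - 0.452·0.689) = 488 - 0.452·734.
So N_1* = 156/0.689 = 227, and then N_2* = 734 - 0.689·227 = 578.

N_1* ≈ 227, N_2* ≈ 578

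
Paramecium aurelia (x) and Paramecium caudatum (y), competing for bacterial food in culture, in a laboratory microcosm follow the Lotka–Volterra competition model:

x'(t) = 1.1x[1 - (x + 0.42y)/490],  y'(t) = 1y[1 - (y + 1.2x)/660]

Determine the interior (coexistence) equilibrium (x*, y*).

x* ≈ 429, y* ≈ 145

Setting both brackets to zero gives the nullclines x + 0.42y = 490 and 1.2x + y = 660.
Substituting y = 660 - 1.2x into the first: x(1 - 0.42·1.2) = 490 - 0.42·660.
So x* = 213/0.496 = 429, and then y* = 660 - 1.2·429 = 145.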